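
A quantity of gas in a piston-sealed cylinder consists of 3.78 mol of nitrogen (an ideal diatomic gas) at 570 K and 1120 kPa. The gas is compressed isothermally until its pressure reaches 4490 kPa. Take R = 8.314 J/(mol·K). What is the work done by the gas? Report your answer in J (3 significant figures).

Isothermal process: W = nRT ln(V₂/V₁) = nRT ln(P₁/P₂).
W = (3.78)(8.314)(570) × ln(1120/4490)
  = 17913 × ln(0.2494) = 17913 × -1.389
W_by_gas = -24873 J.

W ≈ -24900 J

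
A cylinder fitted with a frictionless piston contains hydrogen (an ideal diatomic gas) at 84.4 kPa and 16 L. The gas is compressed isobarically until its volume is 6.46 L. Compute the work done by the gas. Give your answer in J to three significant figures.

Isobaric: W = P ΔV.
W = (84.4 kPa)(6.46 − 16 L) = (84.4)(-9.54) = -805.2 J.

W ≈ -805 J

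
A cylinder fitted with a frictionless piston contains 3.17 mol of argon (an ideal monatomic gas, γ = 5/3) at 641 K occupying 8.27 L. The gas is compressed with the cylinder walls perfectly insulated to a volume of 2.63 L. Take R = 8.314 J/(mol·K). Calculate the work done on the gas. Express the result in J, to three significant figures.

Adiabatic: TV^(γ−1) = const with γ = 5/3.
T₂ = T₁ (V₁/V₂)^(γ−1) = 641 × (8.27/2.63)^0.667 = 641 × 2.146 = 1376 K.
W_by = nCᵥ(T₁ − T₂) = (3.17)(12.47)(641 − 1376) = -29049 J.
Work on gas = −W_by = 29049 J.

W ≈ 29000 J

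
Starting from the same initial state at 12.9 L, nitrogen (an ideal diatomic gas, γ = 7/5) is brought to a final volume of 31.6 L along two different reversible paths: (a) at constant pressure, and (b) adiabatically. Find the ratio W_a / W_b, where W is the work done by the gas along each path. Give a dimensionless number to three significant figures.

Path (a) isobaric: W = P₁(V₂ − V₁) → W_a/(P₁V₁) = 1.45.
Path (b) adiabatic: W = P₁V₁(1 − (V₁/V₂)^(γ−1))/(γ−1) → W_b/(P₁V₁) = 0.753.
W_a / W_b = 1.45 / 0.753 = 1.925.

W_a / W_b ≈ 1.93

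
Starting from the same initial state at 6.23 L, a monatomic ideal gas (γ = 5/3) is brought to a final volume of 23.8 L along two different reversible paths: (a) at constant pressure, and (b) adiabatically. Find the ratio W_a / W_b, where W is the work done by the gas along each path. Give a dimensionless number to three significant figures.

W_a / W_b ≈ 3.18

Path (a) isobaric: W = P₁(V₂ − V₁) → W_a/(P₁V₁) = 2.82.
Path (b) adiabatic: W = P₁V₁(1 − (V₁/V₂)^(γ−1))/(γ−1) → W_b/(P₁V₁) = 0.8862.
W_a / W_b = 2.82 / 0.8862 = 3.182.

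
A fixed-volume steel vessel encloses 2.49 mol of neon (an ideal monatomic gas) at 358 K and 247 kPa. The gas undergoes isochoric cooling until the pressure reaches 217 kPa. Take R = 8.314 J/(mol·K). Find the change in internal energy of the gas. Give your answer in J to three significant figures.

ΔU ≈ -1350 J

Constant volume ⇒ W = 0, so Q = ΔU = nCᵥΔT with Cᵥ = 3R/2 = 12.47 J/(mol·K).
At constant V, T₂/T₁ = P₂/P₁ ⇒ ΔT = T₁(P₂/P₁ − 1) = 358·(217/247 − 1) = -43.48 K.
ΔU = (2.49)(12.47)(-43.48) = -1350 J.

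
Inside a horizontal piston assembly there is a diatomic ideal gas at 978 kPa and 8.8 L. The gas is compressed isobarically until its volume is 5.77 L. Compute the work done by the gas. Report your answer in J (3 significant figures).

W ≈ -2960 J

Isobaric: W = P ΔV.
W = (978 kPa)(5.77 − 8.8 L) = (978)(-3.03) = -2963 J.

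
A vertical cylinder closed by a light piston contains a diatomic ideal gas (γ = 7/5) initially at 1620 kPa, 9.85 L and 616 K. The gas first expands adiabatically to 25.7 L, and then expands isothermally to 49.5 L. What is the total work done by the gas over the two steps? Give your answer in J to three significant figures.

Step 1 (adiabatic): W = (P₁V₁ − P₂V₂)/(γ−1) = (15957 − 10873)/0.4 = 12710 J.
After step 1: P = 423.1 kPa, V = 25.7 L, T = 419.7 K.
Step 2 (isothermal): W = P₁V₁ ln(V₂/V₁) = (10873) ln(49.5/25.7) = 7127 J.
W_total = 12710 + 7127 = 19837 J.

W_total ≈ 19800 J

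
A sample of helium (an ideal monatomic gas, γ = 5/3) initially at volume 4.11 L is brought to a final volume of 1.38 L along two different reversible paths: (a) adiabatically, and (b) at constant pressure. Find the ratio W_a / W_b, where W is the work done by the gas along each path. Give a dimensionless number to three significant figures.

W_a / W_b ≈ 2.42

Path (a) adiabatic: W = P₁V₁(1 − (V₁/V₂)^(γ−1))/(γ−1) → W_a/(P₁V₁) = -1.605.
Path (b) isobaric: W = P₁(V₂ − V₁) → W_b/(P₁V₁) = -0.6642.
W_a / W_b = -1.605 / -0.6642 = 2.416.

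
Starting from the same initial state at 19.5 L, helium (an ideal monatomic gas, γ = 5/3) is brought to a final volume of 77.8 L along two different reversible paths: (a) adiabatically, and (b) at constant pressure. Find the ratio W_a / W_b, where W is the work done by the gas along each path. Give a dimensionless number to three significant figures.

W_a / W_b ≈ 0.302

Path (a) adiabatic: W = P₁V₁(1 − (V₁/V₂)^(γ−1))/(γ−1) → W_a/(P₁V₁) = 0.9037.
Path (b) isobaric: W = P₁(V₂ − V₁) → W_b/(P₁V₁) = 2.99.
W_a / W_b = 0.9037 / 2.99 = 0.3023.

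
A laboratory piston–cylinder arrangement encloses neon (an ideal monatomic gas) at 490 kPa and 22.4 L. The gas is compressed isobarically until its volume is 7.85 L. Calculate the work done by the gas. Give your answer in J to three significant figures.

W ≈ -7130 J

Isobaric: W = P ΔV.
W = (490 kPa)(7.85 − 22.4 L) = (490)(-14.55) = -7129 J.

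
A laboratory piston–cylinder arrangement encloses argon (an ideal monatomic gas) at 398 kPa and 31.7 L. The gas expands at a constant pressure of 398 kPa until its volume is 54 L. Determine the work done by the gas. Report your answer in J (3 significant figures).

W ≈ 8880 J

Isobaric: W = P ΔV.
W = (398 kPa)(54 − 31.7 L) = (398)(22.3) = 8875 J.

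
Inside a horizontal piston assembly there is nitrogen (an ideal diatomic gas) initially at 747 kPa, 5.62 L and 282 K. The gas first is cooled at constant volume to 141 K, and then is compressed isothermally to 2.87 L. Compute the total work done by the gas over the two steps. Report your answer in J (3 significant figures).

W_total ≈ -1410 J

Step 1 (isochoric): W = 0 (constant volume).
After step 1: P = 373.5 kPa (V unchanged).
Step 2 (isothermal): W = P₁V₁ ln(V₂/V₁) = (2099) ln(2.87/5.62) = -1411 J.
W_total = 0 − 1411 = -1411 J.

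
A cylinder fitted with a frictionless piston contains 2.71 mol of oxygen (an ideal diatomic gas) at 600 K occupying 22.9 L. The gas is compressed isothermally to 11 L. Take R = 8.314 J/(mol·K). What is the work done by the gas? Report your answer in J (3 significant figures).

Isothermal: W = nRT ln(V₂/V₁).
W = (2.71)(8.314)(600) × ln(11/22.9)
  = 13519 × -0.7332
W_by_gas = -9912 J.

W ≈ -9910 J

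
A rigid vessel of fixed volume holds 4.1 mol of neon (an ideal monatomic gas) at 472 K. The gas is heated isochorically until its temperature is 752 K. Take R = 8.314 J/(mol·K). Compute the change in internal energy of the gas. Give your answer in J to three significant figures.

ΔU ≈ 14300 J

Constant volume ⇒ W = 0, so Q = ΔU = nCᵥΔT with Cᵥ = 3R/2 = 12.47 J/(mol·K).
ΔU = (4.1)(12.47)(752 − 472) = 14317 J.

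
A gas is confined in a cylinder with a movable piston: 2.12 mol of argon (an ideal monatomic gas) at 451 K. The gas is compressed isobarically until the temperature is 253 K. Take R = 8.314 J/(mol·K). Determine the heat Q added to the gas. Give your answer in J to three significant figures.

Isobaric: W = nRΔT = (2.12)(8.314)(-198) = -3490 J.
ΔU = nCᵥΔT with Cᵥ = 3R/2: ΔU = (2.12)(12.47)(-198) = -5235 J.
Q = ΔU + W = -5235 − 3490 = -8725 J.

Q ≈ -8720 J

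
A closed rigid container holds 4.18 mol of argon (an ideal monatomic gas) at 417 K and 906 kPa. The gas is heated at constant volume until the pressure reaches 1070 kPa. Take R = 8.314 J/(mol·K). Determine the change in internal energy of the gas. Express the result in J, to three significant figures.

Constant volume ⇒ W = 0, so Q = ΔU = nCᵥΔT with Cᵥ = 3R/2 = 12.47 J/(mol·K).
At constant V, T₂/T₁ = P₂/P₁ ⇒ ΔT = T₁(P₂/P₁ − 1) = 417·(1070/906 − 1) = 75.48 K.
ΔU = (4.18)(12.47)(75.48) = 3935 J.

ΔU ≈ 3930 J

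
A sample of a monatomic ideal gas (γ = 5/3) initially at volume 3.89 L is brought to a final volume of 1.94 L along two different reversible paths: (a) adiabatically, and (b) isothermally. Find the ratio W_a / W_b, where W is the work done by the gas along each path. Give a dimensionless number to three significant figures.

W_a / W_b ≈ 1.27

Path (a) adiabatic: W = P₁V₁(1 − (V₁/V₂)^(γ−1))/(γ−1) → W_a/(P₁V₁) = -0.8852.
Path (b) isothermal: W = P₁V₁ ln(V₂/V₁) → W_b/(P₁V₁) = -0.6957.
W_a / W_b = -0.8852 / -0.6957 = 1.272.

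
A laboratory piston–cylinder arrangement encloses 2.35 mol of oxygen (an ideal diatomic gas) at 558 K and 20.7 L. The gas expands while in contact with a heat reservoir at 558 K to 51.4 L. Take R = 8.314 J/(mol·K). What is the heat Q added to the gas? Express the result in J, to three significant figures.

Isothermal ⇒ ΔU = 0, so Q = W = nRT ln(V₂/V₁).
Q = (2.35)(8.314)(558) ln(51.4/20.7) = 10902 × 0.9095 = 9916 J.

Q ≈ 9920 J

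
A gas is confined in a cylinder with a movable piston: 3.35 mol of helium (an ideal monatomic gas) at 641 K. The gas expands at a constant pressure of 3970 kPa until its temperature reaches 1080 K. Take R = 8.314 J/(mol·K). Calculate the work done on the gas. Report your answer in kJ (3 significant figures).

W ≈ -12.2 kJ

Isobaric: W = P ΔV = nR ΔT.
W = (3.35)(8.314)(1080 − 641) = 12227 J.
Work on gas = −W_by = -12227 J.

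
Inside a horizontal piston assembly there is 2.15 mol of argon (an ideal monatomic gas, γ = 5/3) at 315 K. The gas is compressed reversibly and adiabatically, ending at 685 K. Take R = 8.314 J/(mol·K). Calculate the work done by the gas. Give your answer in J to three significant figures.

Adiabatic ⇒ Q = 0, so W_by = −ΔU = nCᵥ(T₁ − T₂).
Cᵥ = 3R/2 = 12.47 J/(mol·K).
W = (2.15)(12.47)(315 − 685) = -9921 J.

W ≈ -9920 J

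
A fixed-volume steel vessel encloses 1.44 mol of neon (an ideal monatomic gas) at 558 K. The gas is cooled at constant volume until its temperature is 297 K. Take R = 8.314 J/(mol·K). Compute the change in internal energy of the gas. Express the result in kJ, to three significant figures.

ΔU ≈ -4.69 kJ

Constant volume ⇒ W = 0, so Q = ΔU = nCᵥΔT with Cᵥ = 3R/2 = 12.47 J/(mol·K).
ΔU = (1.44)(12.47)(297 − 558) = -4687 J.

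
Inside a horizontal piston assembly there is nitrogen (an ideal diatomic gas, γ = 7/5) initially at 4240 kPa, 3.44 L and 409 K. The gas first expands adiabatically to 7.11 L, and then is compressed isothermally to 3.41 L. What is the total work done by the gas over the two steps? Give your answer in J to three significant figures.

W_total ≈ 1170 J

Step 1 (adiabatic): W = (P₁V₁ − P₂V₂)/(γ−1) = (14586 − 10909)/0.4 = 9191 J.
After step 1: P = 1534 kPa, V = 7.11 L, T = 305.9 K.
Step 2 (isothermal): W = P₁V₁ ln(V₂/V₁) = (10909) ln(3.41/7.11) = -8016 J.
W_total = 9191 − 8016 = 1174 J.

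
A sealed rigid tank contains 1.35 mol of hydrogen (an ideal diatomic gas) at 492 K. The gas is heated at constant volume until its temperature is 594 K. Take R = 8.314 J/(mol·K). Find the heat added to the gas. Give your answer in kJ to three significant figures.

Constant volume ⇒ W = 0, so Q = ΔU = nCᵥΔT with Cᵥ = 5R/2 = 20.79 J/(mol·K).
ΔU = (1.35)(20.79)(594 − 492) = 2862 J.

Q ≈ 2.86 kJ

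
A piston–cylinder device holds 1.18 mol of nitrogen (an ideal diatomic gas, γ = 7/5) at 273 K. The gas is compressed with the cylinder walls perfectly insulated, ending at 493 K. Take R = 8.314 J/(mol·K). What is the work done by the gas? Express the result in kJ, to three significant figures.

W ≈ -5.40 kJ

Adiabatic ⇒ Q = 0, so W_by = −ΔU = nCᵥ(T₁ − T₂).
Cᵥ = 5R/2 = 20.79 J/(mol·K).
W = (1.18)(20.79)(273 − 493) = -5396 J.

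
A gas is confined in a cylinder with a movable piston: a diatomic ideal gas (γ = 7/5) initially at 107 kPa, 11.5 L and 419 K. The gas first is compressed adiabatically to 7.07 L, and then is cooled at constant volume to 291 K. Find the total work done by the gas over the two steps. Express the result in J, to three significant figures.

Step 1 (adiabatic): W = (P₁V₁ − P₂V₂)/(γ−1) = (1230 − 1495)/0.4 = -660.8 J.
Step 2 (isochoric): W = 0 (constant volume).
W_total = -660.8 + 0 = -660.8 J.

W_total ≈ -661 J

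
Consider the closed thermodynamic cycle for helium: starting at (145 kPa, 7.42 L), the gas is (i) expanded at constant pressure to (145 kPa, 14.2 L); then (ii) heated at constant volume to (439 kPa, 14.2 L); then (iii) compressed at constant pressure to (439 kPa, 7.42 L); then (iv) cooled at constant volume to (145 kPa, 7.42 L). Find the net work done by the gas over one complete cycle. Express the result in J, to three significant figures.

Constant-volume legs do no work.
W(i) = (145)(14.2 − 7.42) = 983.1 J; W(iii) = (439)(7.42 − 14.2) = -2976 J.
W_net = 983.1 − 2976 = -1993 J (the counter-clockwise enclosed area).

W_net ≈ -1990 J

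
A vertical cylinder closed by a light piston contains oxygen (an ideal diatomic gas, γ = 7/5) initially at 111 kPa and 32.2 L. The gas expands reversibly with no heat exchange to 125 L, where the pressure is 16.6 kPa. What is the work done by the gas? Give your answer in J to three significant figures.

W ≈ 3750 J

Adiabatic: W = (P₁V₁ − P₂V₂)/(γ − 1) with γ = 7/5.
P₁V₁ = 3574 J, P₂V₂ = 2075 J.
W = (3574 − 2075) / 0.4 = 3748 J.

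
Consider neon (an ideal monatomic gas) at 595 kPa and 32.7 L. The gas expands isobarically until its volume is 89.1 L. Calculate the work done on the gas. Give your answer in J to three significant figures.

W ≈ -33600 J

Isobaric: W = P ΔV.
W = (595 kPa)(89.1 − 32.7 L) = (595)(56.4) = 33558 J.
Work on gas = −W_by = -33558 J.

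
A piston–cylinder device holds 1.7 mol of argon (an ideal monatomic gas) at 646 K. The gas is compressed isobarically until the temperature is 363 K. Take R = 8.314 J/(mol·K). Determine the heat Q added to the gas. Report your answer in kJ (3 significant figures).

Q ≈ -10.0 kJ

Isobaric: W = nRΔT = (1.7)(8.314)(-283) = -4000 J.
ΔU = nCᵥΔT with Cᵥ = 3R/2: ΔU = (1.7)(12.47)(-283) = -6000 J.
Q = ΔU + W = -6000 − 4000 = -10000 J.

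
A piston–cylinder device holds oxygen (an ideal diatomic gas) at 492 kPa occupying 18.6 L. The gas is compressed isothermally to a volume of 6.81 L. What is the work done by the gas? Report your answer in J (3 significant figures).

W ≈ -9190 J

Isothermal: W = nRT ln(V₂/V₁) = P₁V₁ ln(V₂/V₁).
P₁V₁ = (492 kPa)(18.6 L) = 9151 J.
W = 9151 × ln(6.81/18.6) = 9151 × -1.005
W_by_gas = -9195 J.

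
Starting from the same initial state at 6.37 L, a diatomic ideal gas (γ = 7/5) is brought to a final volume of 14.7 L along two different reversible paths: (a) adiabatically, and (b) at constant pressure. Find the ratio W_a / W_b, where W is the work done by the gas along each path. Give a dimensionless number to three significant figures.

W_a / W_b ≈ 0.544

Path (a) adiabatic: W = P₁V₁(1 − (V₁/V₂)^(γ−1))/(γ−1) → W_a/(P₁V₁) = 0.7108.
Path (b) isobaric: W = P₁(V₂ − V₁) → W_b/(P₁V₁) = 1.308.
W_a / W_b = 0.7108 / 1.308 = 0.5435.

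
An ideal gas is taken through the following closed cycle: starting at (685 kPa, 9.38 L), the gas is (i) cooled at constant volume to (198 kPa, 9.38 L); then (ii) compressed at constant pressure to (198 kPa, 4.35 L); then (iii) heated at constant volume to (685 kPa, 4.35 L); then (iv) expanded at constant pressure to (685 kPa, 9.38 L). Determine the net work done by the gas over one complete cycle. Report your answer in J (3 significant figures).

Constant-volume legs do no work.
W(ii) = (198)(4.35 − 9.38) = -995.9 J; W(iv) = (685)(9.38 − 4.35) = 3446 J.
W_net = -995.9 + 3446 = 2450 J (the clockwise enclosed area).

W_net ≈ 2450 J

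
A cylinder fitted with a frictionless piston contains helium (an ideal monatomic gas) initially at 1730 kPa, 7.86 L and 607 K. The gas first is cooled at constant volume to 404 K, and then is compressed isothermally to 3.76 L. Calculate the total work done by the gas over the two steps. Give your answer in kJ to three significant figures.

Step 1 (isochoric): W = 0 (constant volume).
After step 1: P = 1151 kPa (V unchanged).
Step 2 (isothermal): W = P₁V₁ ln(V₂/V₁) = (9050) ln(3.76/7.86) = -6673 J.
W_total = 0 − 6673 = -6673 J.

W_total ≈ -6.67 kJ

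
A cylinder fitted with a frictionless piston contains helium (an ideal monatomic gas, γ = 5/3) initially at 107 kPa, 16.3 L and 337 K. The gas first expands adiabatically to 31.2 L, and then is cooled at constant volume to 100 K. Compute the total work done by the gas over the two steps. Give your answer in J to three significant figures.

W_total ≈ 919 J

Step 1 (adiabatic): W = (P₁V₁ − P₂V₂)/(γ−1) = (1744 − 1131)/0.667 = 919.1 J.
Step 2 (isochoric): W = 0 (constant volume).
W_total = 919.1 + 0 = 919.1 J.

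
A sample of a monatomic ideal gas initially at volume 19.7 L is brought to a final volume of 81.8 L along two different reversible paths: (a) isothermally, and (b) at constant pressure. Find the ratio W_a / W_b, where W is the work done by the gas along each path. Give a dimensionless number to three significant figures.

Path (a) isothermal: W = P₁V₁ ln(V₂/V₁) → W_a/(P₁V₁) = 1.424.
Path (b) isobaric: W = P₁(V₂ − V₁) → W_b/(P₁V₁) = 3.152.
W_a / W_b = 1.424 / 3.152 = 0.4516.

W_a / W_b ≈ 0.452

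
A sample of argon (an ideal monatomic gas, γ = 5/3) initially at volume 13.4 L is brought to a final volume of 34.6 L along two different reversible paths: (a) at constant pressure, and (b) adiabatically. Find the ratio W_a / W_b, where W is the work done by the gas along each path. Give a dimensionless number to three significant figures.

Path (a) isobaric: W = P₁(V₂ − V₁) → W_a/(P₁V₁) = 1.582.
Path (b) adiabatic: W = P₁V₁(1 − (V₁/V₂)^(γ−1))/(γ−1) → W_b/(P₁V₁) = 0.703.
W_a / W_b = 1.582 / 0.703 = 2.25.

W_a / W_b ≈ 2.25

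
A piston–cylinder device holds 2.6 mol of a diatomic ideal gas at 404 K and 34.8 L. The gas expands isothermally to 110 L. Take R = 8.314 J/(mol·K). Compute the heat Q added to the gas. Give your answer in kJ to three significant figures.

Isothermal ⇒ ΔU = 0, so Q = W = nRT ln(V₂/V₁).
Q = (2.6)(8.314)(404) ln(110/34.8) = 8733 × 1.151 = 10051 J.

Q ≈ 10.1 kJ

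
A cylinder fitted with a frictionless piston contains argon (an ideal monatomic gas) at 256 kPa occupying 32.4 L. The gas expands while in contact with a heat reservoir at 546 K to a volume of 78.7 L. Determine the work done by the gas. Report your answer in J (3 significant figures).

W ≈ 7360 J

Isothermal: W = nRT ln(V₂/V₁) = P₁V₁ ln(V₂/V₁).
P₁V₁ = (256 kPa)(32.4 L) = 8294 J.
W = 8294 × ln(78.7/32.4) = 8294 × 0.8875
W_by_gas = 7361 J.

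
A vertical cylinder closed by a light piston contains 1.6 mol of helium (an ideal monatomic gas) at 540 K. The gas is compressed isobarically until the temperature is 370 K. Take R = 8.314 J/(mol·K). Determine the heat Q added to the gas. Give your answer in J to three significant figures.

Isobaric: W = nRΔT = (1.6)(8.314)(-170) = -2261 J.
ΔU = nCᵥΔT with Cᵥ = 3R/2: ΔU = (1.6)(12.47)(-170) = -3392 J.
Q = ΔU + W = -3392 − 2261 = -5654 J.

Q ≈ -5650 J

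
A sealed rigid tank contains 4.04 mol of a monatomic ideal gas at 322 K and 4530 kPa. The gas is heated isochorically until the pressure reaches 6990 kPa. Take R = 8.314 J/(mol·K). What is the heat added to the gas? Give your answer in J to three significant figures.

Q ≈ 8810 J

Constant volume ⇒ W = 0, so Q = ΔU = nCᵥΔT with Cᵥ = 3R/2 = 12.47 J/(mol·K).
At constant V, T₂/T₁ = P₂/P₁ ⇒ ΔT = T₁(P₂/P₁ − 1) = 322·(6990/4530 − 1) = 174.9 K.
ΔU = (4.04)(12.47)(174.9) = 8810 J.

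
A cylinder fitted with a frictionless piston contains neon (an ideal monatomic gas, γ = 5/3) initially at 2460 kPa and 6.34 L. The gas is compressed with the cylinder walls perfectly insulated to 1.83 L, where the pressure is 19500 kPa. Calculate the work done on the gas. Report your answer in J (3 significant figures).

W ≈ 30100 J

Adiabatic: W = (P₁V₁ − P₂V₂)/(γ − 1) with γ = 5/3.
P₁V₁ = 15596 J, P₂V₂ = 35685 J.
W = (15596 − 35685) / 0.6667 = -30133 J.
Work on gas = −W_by = 30133 J.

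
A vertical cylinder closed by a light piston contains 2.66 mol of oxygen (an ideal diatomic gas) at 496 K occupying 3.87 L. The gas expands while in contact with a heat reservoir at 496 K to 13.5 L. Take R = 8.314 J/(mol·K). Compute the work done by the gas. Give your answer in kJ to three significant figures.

W ≈ 13.7 kJ

Isothermal: W = nRT ln(V₂/V₁).
W = (2.66)(8.314)(496) × ln(13.5/3.87)
  = 10969 × 1.249
W_by_gas = 13705 J.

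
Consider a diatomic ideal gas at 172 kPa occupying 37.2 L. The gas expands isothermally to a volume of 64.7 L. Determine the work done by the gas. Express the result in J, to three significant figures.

Isothermal: W = nRT ln(V₂/V₁) = P₁V₁ ln(V₂/V₁).
P₁V₁ = (172 kPa)(37.2 L) = 6398 J.
W = 6398 × ln(64.7/37.2) = 6398 × 0.5535
W_by_gas = 3541 J.

W ≈ 3540 J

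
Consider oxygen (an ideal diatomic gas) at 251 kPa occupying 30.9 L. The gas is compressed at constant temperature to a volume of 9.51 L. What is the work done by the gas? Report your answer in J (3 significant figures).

W ≈ -9140 J

Isothermal: W = nRT ln(V₂/V₁) = P₁V₁ ln(V₂/V₁).
P₁V₁ = (251 kPa)(30.9 L) = 7756 J.
W = 7756 × ln(9.51/30.9) = 7756 × -1.178
W_by_gas = -9140 J.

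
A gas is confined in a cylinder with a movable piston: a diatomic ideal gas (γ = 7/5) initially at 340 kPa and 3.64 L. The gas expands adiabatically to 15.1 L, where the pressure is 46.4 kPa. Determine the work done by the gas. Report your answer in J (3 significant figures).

Adiabatic: W = (P₁V₁ − P₂V₂)/(γ − 1) with γ = 7/5.
P₁V₁ = 1238 J, P₂V₂ = 700.6 J.
W = (1238 − 700.6) / 0.4 = 1342 J.

W ≈ 1340 J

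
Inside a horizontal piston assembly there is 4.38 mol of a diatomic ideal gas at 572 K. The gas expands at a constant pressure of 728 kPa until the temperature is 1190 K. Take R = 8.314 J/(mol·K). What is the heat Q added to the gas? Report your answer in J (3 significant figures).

Isobaric: W = nRΔT = (4.38)(8.314)(618) = 22505 J.
ΔU = nCᵥΔT with Cᵥ = 5R/2: ΔU = (4.38)(20.79)(618) = 56262 J.
Q = ΔU + W = 56262 + 22505 = 78766 J.

Q ≈ 78800 J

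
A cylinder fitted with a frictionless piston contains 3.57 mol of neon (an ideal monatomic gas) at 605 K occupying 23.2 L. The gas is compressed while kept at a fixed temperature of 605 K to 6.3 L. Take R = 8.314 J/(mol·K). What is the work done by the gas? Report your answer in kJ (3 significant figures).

W ≈ -23.4 kJ

Isothermal: W = nRT ln(V₂/V₁).
W = (3.57)(8.314)(605) × ln(6.3/23.2)
  = 17957 × -1.304
W_by_gas = -23409 J.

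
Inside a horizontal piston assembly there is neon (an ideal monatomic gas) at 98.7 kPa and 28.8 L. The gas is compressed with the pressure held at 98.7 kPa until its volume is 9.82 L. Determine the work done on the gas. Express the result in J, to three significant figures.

Isobaric: W = P ΔV.
W = (98.7 kPa)(9.82 − 28.8 L) = (98.7)(-18.98) = -1873 J.
Work on gas = −W_by = 1873 J.

W ≈ 1870 J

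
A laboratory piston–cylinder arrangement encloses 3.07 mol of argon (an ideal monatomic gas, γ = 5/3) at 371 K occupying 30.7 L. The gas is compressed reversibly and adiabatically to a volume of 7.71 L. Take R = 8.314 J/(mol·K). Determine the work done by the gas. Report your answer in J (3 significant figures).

W ≈ -21500 J

Adiabatic: TV^(γ−1) = const with γ = 5/3.
T₂ = T₁ (V₁/V₂)^(γ−1) = 371 × (30.7/7.71)^0.667 = 371 × 2.512 = 932 K.
W_by = nCᵥ(T₁ − T₂) = (3.07)(12.47)(371 − 932) = -21480 J.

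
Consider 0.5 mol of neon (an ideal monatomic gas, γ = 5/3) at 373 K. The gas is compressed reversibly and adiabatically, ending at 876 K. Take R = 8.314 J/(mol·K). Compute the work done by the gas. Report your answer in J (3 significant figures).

Adiabatic ⇒ Q = 0, so W_by = −ΔU = nCᵥ(T₁ − T₂).
Cᵥ = 3R/2 = 12.47 J/(mol·K).
W = (0.5)(12.47)(373 − 876) = -3136 J.

W ≈ -3140 J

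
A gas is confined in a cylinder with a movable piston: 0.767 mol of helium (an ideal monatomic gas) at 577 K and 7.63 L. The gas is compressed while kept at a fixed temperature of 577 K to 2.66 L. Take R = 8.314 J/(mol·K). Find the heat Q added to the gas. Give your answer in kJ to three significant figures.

Isothermal ⇒ ΔU = 0, so Q = W = nRT ln(V₂/V₁).
Q = (0.767)(8.314)(577) ln(2.66/7.63) = 3679 × -1.054 = -3877 J.

Q ≈ -3.88 kJ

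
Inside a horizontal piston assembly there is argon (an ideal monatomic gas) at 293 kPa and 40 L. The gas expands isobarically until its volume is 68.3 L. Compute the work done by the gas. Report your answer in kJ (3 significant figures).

Isobaric: W = P ΔV.
W = (293 kPa)(68.3 − 40 L) = (293)(28.3) = 8292 J.

W ≈ 8.29 kJ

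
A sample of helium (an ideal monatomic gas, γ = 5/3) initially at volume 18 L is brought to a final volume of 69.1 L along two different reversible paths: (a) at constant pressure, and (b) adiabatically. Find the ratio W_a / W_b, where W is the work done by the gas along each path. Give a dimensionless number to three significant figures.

W_a / W_b ≈ 3.20

Path (a) isobaric: W = P₁(V₂ − V₁) → W_a/(P₁V₁) = 2.839.
Path (b) adiabatic: W = P₁V₁(1 − (V₁/V₂)^(γ−1))/(γ−1) → W_b/(P₁V₁) = 0.8882.
W_a / W_b = 2.839 / 0.8882 = 3.196.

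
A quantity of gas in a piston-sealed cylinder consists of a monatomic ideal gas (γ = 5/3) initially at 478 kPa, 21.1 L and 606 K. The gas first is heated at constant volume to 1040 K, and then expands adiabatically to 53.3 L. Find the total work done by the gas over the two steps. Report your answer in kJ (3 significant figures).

Step 1 (isochoric): W = 0 (constant volume).
After step 1: P = 820.3 kPa (V unchanged).
Step 2 (adiabatic): W = (P₁V₁ − P₂V₂)/(γ−1) = (17309 − 9332)/0.667 = 11965 J.
W_total = 0 + 11965 = 11965 J.

W_total ≈ 12.0 kJ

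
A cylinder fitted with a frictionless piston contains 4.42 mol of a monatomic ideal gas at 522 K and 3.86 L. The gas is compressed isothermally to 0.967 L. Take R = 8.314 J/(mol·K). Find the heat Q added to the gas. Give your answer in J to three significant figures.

Isothermal ⇒ ΔU = 0, so Q = W = nRT ln(V₂/V₁).
Q = (4.42)(8.314)(522) ln(0.967/3.86) = 19182 × -1.384 = -26553 J.

Q ≈ -26600 J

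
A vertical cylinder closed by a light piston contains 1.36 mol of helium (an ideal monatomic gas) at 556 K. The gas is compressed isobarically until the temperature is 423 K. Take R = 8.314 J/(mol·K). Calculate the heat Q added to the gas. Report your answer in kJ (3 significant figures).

Isobaric: W = nRΔT = (1.36)(8.314)(-133) = -1504 J.
ΔU = nCᵥΔT with Cᵥ = 3R/2: ΔU = (1.36)(12.47)(-133) = -2256 J.
Q = ΔU + W = -2256 − 1504 = -3760 J.

Q ≈ -3.76 kJ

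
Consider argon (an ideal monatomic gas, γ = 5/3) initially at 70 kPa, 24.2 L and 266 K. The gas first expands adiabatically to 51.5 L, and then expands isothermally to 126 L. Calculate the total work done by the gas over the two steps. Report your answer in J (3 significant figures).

W_total ≈ 1920 J

Step 1 (adiabatic): W = (P₁V₁ − P₂V₂)/(γ−1) = (1694 − 1024)/0.667 = 1005 J.
After step 1: P = 19.88 kPa, V = 51.5 L, T = 160.8 K.
Step 2 (isothermal): W = P₁V₁ ln(V₂/V₁) = (1024) ln(126/51.5) = 916.1 J.
W_total = 1005 + 916.1 = 1921 J.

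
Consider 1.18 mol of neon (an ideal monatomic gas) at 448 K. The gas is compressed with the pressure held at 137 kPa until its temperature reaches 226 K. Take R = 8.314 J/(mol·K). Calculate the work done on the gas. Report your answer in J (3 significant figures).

W ≈ 2180 J

Isobaric: W = P ΔV = nR ΔT.
W = (1.18)(8.314)(226 − 448) = -2178 J.
Work on gas = −W_by = 2178 J.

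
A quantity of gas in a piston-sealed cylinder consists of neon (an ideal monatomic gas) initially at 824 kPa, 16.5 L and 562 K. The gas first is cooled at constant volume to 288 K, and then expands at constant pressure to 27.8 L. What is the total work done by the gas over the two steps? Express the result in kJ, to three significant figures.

Step 1 (isochoric): W = 0 (constant volume).
After step 1: P = 422.3 kPa (V unchanged).
Step 2 (isobaric): W = PΔV = (422.3 kPa)(27.8 − 16.5 L) = 4772 J.
W_total = 0 + 4772 = 4772 J.

W_total ≈ 4.77 kJ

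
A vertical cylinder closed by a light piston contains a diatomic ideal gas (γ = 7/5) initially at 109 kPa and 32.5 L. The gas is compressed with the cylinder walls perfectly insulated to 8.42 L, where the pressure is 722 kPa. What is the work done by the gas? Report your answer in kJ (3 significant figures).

Adiabatic: W = (P₁V₁ − P₂V₂)/(γ − 1) with γ = 7/5.
P₁V₁ = 3542 J, P₂V₂ = 6079 J.
W = (3542 − 6079) / 0.4 = -6342 J.

W ≈ -6.34 kJ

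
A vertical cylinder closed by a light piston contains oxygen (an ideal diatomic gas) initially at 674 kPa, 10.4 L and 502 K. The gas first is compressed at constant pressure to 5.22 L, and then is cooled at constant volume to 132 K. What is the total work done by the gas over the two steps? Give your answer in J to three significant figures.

Step 1 (isobaric): W = PΔV = (674 kPa)(5.22 − 10.4 L) = -3491 J.
Step 2 (isochoric): W = 0 (constant volume).
W_total = -3491 + 0 = -3491 J.

W_total ≈ -3490 J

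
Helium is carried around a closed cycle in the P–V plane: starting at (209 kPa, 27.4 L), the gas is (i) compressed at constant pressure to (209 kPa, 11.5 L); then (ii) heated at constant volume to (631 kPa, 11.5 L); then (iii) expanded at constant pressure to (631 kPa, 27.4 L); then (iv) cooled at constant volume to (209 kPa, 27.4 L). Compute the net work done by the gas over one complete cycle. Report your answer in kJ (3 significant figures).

W_net ≈ 6.71 kJ

Constant-volume legs do no work.
W(i) = (209)(11.5 − 27.4) = -3323 J; W(iii) = (631)(27.4 − 11.5) = 10033 J.
W_net = -3323 + 10033 = 6710 J (the clockwise enclosed area).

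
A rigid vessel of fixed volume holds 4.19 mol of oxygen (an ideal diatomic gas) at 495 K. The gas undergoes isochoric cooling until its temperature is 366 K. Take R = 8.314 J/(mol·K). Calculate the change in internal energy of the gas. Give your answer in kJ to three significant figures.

Constant volume ⇒ W = 0, so Q = ΔU = nCᵥΔT with Cᵥ = 5R/2 = 20.79 J/(mol·K).
ΔU = (4.19)(20.79)(366 − 495) = -11235 J.

ΔU ≈ -11.2 kJ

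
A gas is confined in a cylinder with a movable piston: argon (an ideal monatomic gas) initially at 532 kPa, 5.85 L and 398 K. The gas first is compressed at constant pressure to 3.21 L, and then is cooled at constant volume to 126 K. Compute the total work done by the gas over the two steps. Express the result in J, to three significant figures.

W_total ≈ -1400 J

Step 1 (isobaric): W = PΔV = (532 kPa)(3.21 − 5.85 L) = -1404 J.
Step 2 (isochoric): W = 0 (constant volume).
W_total = -1404 + 0 = -1404 J.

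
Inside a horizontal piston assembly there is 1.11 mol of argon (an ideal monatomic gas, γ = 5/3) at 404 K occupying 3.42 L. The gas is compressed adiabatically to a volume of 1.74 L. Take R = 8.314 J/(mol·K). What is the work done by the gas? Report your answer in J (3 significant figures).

W ≈ -3180 J

Adiabatic: TV^(γ−1) = const with γ = 5/3.
T₂ = T₁ (V₁/V₂)^(γ−1) = 404 × (3.42/1.74)^0.667 = 404 × 1.569 = 633.9 K.
W_by = nCᵥ(T₁ − T₂) = (1.11)(12.47)(404 − 633.9) = -3183 J.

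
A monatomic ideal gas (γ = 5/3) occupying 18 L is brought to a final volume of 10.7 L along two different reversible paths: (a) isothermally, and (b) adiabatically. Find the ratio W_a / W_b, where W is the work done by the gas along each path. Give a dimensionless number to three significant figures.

W_a / W_b ≈ 0.837

Path (a) isothermal: W = P₁V₁ ln(V₂/V₁) → W_a/(P₁V₁) = -0.5201.
Path (b) adiabatic: W = P₁V₁(1 − (V₁/V₂)^(γ−1))/(γ−1) → W_b/(P₁V₁) = -0.6217.
W_a / W_b = -0.5201 / -0.6217 = 0.8366.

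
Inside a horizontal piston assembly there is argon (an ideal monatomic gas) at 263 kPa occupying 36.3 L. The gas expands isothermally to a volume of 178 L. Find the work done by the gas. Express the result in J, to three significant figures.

Isothermal: W = nRT ln(V₂/V₁) = P₁V₁ ln(V₂/V₁).
P₁V₁ = (263 kPa)(36.3 L) = 9547 J.
W = 9547 × ln(178/36.3) = 9547 × 1.59
W_by_gas = 15179 J.

W ≈ 15200 J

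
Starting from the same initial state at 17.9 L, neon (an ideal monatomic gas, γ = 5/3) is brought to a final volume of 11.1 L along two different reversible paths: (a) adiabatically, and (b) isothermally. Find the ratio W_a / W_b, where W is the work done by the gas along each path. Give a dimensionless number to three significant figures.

W_a / W_b ≈ 1.18

Path (a) adiabatic: W = P₁V₁(1 − (V₁/V₂)^(γ−1))/(γ−1) → W_a/(P₁V₁) = -0.5627.
Path (b) isothermal: W = P₁V₁ ln(V₂/V₁) → W_b/(P₁V₁) = -0.4779.
W_a / W_b = -0.5627 / -0.4779 = 1.178.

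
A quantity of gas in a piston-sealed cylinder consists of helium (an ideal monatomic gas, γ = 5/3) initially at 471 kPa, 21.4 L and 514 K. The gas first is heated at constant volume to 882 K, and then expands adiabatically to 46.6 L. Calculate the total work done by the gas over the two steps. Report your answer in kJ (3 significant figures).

W_total ≈ 10.5 kJ

Step 1 (isochoric): W = 0 (constant volume).
After step 1: P = 808.2 kPa (V unchanged).
Step 2 (adiabatic): W = (P₁V₁ − P₂V₂)/(γ−1) = (17296 − 10295)/0.667 = 10501 J.
W_total = 0 + 10501 = 10501 J.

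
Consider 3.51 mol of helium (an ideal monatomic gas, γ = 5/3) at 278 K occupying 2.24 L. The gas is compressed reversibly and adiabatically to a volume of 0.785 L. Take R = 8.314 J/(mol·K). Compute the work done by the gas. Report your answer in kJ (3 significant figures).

Adiabatic: TV^(γ−1) = const with γ = 5/3.
T₂ = T₁ (V₁/V₂)^(γ−1) = 278 × (2.24/0.785)^0.667 = 278 × 2.012 = 559.3 K.
W_by = nCᵥ(T₁ − T₂) = (3.51)(12.47)(278 − 559.3) = -12313 J.

W ≈ -12.3 kJ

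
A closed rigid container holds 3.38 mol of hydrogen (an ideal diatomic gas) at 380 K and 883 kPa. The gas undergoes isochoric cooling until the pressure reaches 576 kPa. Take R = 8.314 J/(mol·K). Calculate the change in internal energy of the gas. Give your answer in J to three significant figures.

Constant volume ⇒ W = 0, so Q = ΔU = nCᵥΔT with Cᵥ = 5R/2 = 20.79 J/(mol·K).
At constant V, T₂/T₁ = P₂/P₁ ⇒ ΔT = T₁(P₂/P₁ − 1) = 380·(576/883 − 1) = -132.1 K.
ΔU = (3.38)(20.79)(-132.1) = -9282 J.

ΔU ≈ -9280 J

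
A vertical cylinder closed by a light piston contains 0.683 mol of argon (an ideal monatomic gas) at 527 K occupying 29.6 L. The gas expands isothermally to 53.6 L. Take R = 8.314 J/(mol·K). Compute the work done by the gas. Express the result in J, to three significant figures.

Isothermal: W = nRT ln(V₂/V₁).
W = (0.683)(8.314)(527) × ln(53.6/29.6)
  = 2993 × 0.5938
W_by_gas = 1777 J.

W ≈ 1780 J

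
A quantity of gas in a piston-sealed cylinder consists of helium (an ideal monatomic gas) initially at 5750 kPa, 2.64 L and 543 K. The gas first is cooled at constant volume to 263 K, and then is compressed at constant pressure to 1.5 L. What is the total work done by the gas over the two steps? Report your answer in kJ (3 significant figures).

Step 1 (isochoric): W = 0 (constant volume).
After step 1: P = 2785 kPa (V unchanged).
Step 2 (isobaric): W = PΔV = (2785 kPa)(1.5 − 2.64 L) = -3175 J.
W_total = 0 − 3175 = -3175 J.

W_total ≈ -3.17 kJ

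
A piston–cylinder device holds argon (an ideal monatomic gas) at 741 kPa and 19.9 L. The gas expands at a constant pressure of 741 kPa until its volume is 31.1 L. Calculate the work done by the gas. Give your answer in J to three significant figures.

W ≈ 8300 J

Isobaric: W = P ΔV.
W = (741 kPa)(31.1 − 19.9 L) = (741)(11.2) = 8299 J.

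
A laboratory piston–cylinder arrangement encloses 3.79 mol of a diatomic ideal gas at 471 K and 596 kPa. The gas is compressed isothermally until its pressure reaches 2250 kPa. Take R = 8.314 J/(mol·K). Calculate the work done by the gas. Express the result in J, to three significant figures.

Isothermal process: W = nRT ln(V₂/V₁) = nRT ln(P₁/P₂).
W = (3.79)(8.314)(471) × ln(596/2250)
  = 14841 × ln(0.2649) = 14841 × -1.328
W_by_gas = -19716 J.

W ≈ -19700 J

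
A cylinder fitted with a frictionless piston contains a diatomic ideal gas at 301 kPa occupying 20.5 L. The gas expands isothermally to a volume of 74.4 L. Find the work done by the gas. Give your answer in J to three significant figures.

Isothermal: W = nRT ln(V₂/V₁) = P₁V₁ ln(V₂/V₁).
P₁V₁ = (301 kPa)(20.5 L) = 6170 J.
W = 6170 × ln(74.4/20.5) = 6170 × 1.289
W_by_gas = 7954 J.

W ≈ 7950 J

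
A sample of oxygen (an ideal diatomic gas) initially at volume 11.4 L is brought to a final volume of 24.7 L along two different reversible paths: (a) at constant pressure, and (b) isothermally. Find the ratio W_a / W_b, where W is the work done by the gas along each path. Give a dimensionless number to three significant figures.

W_a / W_b ≈ 1.51

Path (a) isobaric: W = P₁(V₂ − V₁) → W_a/(P₁V₁) = 1.167.
Path (b) isothermal: W = P₁V₁ ln(V₂/V₁) → W_b/(P₁V₁) = 0.7732.
W_a / W_b = 1.167 / 0.7732 = 1.509.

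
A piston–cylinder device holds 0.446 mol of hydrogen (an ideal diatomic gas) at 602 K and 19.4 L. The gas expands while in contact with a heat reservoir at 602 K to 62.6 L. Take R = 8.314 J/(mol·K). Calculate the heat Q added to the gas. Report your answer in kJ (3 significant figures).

Q ≈ 2.62 kJ

Isothermal ⇒ ΔU = 0, so Q = W = nRT ln(V₂/V₁).
Q = (0.446)(8.314)(602) ln(62.6/19.4) = 2232 × 1.171 = 2615 J.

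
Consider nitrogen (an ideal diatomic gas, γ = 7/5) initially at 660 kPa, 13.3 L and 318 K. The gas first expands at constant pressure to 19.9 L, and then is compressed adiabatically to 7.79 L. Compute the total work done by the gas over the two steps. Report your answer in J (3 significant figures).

Step 1 (isobaric): W = PΔV = (660 kPa)(19.9 − 13.3 L) = 4356 J.
After step 1: P = 660 kPa, V = 19.9 L, T = 475.8 K.
Step 2 (adiabatic): W = (P₁V₁ − P₂V₂)/(γ−1) = (13134 − 19113)/0.4 = -14947 J.
W_total = 4356 − 14947 = -10591 J.

W_total ≈ -10600 J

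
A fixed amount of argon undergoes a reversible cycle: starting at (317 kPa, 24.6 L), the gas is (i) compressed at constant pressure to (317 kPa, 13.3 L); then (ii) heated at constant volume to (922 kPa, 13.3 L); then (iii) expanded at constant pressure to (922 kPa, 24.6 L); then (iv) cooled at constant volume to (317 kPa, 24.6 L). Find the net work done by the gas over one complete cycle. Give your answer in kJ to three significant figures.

Constant-volume legs do no work.
W(i) = (317)(13.3 − 24.6) = -3582 J; W(iii) = (922)(24.6 − 13.3) = 10419 J.
W_net = -3582 + 10419 = 6836 J (the clockwise enclosed area).

W_net ≈ 6.84 kJ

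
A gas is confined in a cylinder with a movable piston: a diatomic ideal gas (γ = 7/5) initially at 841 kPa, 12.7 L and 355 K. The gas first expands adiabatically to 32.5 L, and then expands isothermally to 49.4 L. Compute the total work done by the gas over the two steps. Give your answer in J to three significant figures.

W_total ≈ 11400 J

Step 1 (adiabatic): W = (P₁V₁ − P₂V₂)/(γ−1) = (10681 − 7334)/0.4 = 8366 J.
After step 1: P = 225.7 kPa, V = 32.5 L, T = 243.8 K.
Step 2 (isothermal): W = P₁V₁ ln(V₂/V₁) = (7334) ln(49.4/32.5) = 3071 J.
W_total = 8366 + 3071 = 11437 J.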